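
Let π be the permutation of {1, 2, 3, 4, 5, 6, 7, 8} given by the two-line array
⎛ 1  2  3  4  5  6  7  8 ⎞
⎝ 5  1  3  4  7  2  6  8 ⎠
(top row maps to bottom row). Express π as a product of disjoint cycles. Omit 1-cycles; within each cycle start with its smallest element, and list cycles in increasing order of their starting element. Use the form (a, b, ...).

(1, 5, 7, 6, 2)

Iterating π from 1 gives 1 → 5 → 7 → 6 → 2 → 1; that is the 5-cycle (1, 5, 7, 6, 2).
Continuing from each remaining unvisited element yields (1, 5, 7, 6, 2).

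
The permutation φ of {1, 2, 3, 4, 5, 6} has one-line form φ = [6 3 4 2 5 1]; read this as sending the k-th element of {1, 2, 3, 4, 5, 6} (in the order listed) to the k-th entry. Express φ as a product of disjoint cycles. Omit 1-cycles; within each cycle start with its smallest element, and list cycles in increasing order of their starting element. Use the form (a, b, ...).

(1, 6)(2, 3, 4)

From 1: 1 → 6 → 1, closing the cycle (1, 6).
Continuing from each remaining unvisited element yields (1, 6)(2, 3, 4).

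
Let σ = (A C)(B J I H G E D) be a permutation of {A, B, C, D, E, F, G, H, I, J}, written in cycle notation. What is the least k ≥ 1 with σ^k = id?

The cycle type of σ is (7, 2, 1).
The order of σ is the least common multiple of its cycle lengths: lcm(7, 2) = 14.

14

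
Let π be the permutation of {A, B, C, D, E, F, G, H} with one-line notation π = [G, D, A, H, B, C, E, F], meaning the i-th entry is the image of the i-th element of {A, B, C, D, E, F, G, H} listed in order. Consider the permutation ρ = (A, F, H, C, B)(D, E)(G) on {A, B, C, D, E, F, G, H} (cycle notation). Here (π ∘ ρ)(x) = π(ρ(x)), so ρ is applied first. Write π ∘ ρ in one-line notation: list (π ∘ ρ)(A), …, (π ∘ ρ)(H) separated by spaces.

C G D B H F E A

Chase each element through ρ then π: A → F → C; B → A → G; C → B → D; D → E → B; E → D → H; F → H → F; G → G → E; H → C → A.
Collecting the images, π ∘ ρ = [C G D B H F E A].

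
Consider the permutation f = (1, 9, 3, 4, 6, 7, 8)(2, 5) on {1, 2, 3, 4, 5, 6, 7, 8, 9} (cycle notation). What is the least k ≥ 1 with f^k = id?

14

The cycle type of f is (7, 2).
Since disjoint cycles commute, ord(f) = lcm(7, 2) = 14.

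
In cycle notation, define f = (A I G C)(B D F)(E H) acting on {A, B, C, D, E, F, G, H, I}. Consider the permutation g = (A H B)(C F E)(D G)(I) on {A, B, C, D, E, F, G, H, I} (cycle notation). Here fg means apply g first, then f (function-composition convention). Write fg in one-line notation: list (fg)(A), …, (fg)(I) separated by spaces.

Chase each element through g then f: A → H → E; B → A → I; C → F → B; D → G → C; E → C → A; F → E → H; G → D → F; H → B → D; I → I → G.
So fg in one-line form is E I B C A H F D G.

E I B C A H F D G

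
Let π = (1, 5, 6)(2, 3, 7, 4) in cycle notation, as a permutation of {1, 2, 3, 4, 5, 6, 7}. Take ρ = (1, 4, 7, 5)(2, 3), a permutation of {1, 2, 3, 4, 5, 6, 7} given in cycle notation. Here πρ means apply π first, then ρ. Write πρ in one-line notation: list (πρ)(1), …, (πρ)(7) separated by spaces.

(πρ)(x) = ρ(π(x)). Computing each image: ρ(π(1)) = ρ(5) = 1, ρ(π(2)) = ρ(3) = 2, ρ(π(3)) = ρ(7) = 5, ρ(π(4)) = ρ(2) = 3, ρ(π(5)) = ρ(6) = 6, ρ(π(6)) = ρ(1) = 4, ρ(π(7)) = ρ(4) = 7.
Hence πρ = [1 2 5 3 6 4 7].

1 2 5 3 6 4 7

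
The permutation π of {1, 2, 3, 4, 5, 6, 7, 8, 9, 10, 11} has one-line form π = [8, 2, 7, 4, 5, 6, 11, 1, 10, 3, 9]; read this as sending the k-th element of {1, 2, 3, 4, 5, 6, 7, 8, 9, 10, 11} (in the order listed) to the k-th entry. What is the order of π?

Decomposing into disjoint cycles gives cycle lengths 5, 2, 1, 1, 1, 1.
Since disjoint cycles commute, ord(π) = lcm(5, 2) = 10.

10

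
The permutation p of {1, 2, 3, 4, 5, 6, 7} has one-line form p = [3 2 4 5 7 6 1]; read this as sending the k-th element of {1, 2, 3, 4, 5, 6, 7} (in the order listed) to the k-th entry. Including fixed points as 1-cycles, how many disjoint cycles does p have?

The cycle decomposition is (1 3 4 5 7)(2)(6), which has 3 cycles (counting 1-cycles).

3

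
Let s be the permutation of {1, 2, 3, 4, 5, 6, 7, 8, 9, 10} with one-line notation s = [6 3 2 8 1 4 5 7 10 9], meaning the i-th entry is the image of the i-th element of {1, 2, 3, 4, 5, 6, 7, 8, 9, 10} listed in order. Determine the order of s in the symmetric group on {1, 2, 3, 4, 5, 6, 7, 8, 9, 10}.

6

Writing s as disjoint cycles, the cycle lengths are 6, 2, 2.
The order is lcm(6, 2, 2) = 6.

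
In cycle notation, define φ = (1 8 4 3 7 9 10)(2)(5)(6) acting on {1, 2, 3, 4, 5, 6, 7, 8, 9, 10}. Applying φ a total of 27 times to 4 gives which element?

4 lies in the 7-cycle (1 8 4 3 7 9 10).
Powers repeat with period 7 on this cycle, and 27 mod 7 = 6, so φ^27(4) = φ^6(4).
Stepping 6 places around the cycle: 4 → 3 → 7 → 9 → 10 → 1 → 8.

8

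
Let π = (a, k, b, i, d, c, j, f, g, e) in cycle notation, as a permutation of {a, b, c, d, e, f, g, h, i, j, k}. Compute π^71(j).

f

j lies in the 10-cycle (a, k, b, i, d, c, j, f, g, e).
Since the cycle has length 10, π^71 acts on it the same as π^1 (71 mod 10 = 1).
Stepping 1 place around the cycle: j → f.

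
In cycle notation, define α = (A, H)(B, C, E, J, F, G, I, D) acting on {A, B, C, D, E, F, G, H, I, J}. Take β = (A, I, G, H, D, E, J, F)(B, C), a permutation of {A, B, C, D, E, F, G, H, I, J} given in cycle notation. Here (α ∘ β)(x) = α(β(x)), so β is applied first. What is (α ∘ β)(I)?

β(I) = G, then α(G) = I; composing gives (α ∘ β)(I) = I.

I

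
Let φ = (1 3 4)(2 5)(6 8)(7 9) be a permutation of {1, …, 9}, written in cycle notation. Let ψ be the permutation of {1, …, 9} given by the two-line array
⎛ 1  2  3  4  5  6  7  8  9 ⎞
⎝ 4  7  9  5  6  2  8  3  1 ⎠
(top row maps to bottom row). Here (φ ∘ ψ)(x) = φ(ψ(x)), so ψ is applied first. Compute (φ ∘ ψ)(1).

(φ ∘ ψ)(1) = φ(ψ(1)). ψ(1) = 4, then φ(4) = 1. So (φ ∘ ψ)(1) = 1.

1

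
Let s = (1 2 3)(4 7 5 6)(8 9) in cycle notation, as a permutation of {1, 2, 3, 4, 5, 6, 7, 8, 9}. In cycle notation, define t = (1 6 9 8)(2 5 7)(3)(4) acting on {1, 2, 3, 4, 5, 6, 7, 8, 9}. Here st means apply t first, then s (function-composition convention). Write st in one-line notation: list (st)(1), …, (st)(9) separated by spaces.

(st)(x) = s(t(x)). Computing each image: s(t(1)) = s(6) = 4, s(t(2)) = s(5) = 6, s(t(3)) = s(3) = 1, s(t(4)) = s(4) = 7, s(t(5)) = s(7) = 5, s(t(6)) = s(9) = 8, s(t(7)) = s(2) = 3, s(t(8)) = s(1) = 2, s(t(9)) = s(8) = 9.
Hence st = [4 6 1 7 5 8 3 2 9].

4 6 1 7 5 8 3 2 9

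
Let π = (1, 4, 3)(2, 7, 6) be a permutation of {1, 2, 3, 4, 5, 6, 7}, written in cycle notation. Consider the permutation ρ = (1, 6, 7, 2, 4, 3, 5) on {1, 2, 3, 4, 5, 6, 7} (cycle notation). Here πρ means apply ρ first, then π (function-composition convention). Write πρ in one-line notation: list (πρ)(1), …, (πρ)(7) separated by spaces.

2 3 5 1 4 6 7

(πρ)(x) = π(ρ(x)). Computing each image: π(ρ(1)) = π(6) = 2, π(ρ(2)) = π(4) = 3, π(ρ(3)) = π(5) = 5, π(ρ(4)) = π(3) = 1, π(ρ(5)) = π(1) = 4, π(ρ(6)) = π(7) = 6, π(ρ(7)) = π(2) = 7.
Hence πρ = [2 3 5 1 4 6 7].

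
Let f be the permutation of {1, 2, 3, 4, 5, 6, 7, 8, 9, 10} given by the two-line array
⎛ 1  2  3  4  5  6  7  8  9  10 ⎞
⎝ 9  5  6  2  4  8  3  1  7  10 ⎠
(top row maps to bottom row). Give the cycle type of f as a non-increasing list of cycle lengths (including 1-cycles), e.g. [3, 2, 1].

[6, 3, 1]

The disjoint cycles are (1 9 7 3 6 8)(2 5 4)(10), with lengths 6, 3, 1 in non-increasing order.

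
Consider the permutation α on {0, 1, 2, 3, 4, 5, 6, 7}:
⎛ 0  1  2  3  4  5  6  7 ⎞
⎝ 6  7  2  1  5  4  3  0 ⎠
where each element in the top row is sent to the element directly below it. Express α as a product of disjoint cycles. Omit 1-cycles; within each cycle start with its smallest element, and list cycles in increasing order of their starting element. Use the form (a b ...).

From 0: 0 → 6 → 3 → 1 → 7 → 0, closing the cycle (0 6 3 1 7).
Repeating from the next unused element and collecting all non-trivial cycles gives (0 6 3 1 7)(4 5).

(0 6 3 1 7)(4 5)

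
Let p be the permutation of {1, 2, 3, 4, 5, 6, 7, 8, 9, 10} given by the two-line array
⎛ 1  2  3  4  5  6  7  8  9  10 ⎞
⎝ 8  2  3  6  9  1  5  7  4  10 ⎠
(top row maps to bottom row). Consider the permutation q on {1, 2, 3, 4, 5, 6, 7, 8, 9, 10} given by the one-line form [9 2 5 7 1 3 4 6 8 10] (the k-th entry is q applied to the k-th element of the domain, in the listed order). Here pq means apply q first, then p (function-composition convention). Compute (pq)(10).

10

(pq)(10) = p(q(10)). q(10) = 10, then p(10) = 10. So (pq)(10) = 10.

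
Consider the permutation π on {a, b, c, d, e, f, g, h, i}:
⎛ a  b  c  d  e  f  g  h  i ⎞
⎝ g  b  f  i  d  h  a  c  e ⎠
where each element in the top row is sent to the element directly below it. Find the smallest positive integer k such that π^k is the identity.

6

The disjoint-cycle form of π has cycle lengths 3, 3, 2, 1.
The order of π is the least common multiple of its cycle lengths: lcm(3, 3, 2) = 6.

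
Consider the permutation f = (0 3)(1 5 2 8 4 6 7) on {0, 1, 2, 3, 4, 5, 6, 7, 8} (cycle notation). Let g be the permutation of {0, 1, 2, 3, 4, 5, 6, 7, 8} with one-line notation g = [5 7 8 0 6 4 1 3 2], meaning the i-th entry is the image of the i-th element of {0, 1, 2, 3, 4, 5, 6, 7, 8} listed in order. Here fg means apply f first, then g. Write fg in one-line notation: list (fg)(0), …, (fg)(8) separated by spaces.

0 4 2 5 1 8 3 7 6

(fg)(x) = g(f(x)). Computing each image: g(f(0)) = g(3) = 0, g(f(1)) = g(5) = 4, g(f(2)) = g(8) = 2, g(f(3)) = g(0) = 5, g(f(4)) = g(6) = 1, g(f(5)) = g(2) = 8, g(f(6)) = g(7) = 3, g(f(7)) = g(1) = 7, g(f(8)) = g(4) = 6.
Hence fg = [0 4 2 5 1 8 3 7 6].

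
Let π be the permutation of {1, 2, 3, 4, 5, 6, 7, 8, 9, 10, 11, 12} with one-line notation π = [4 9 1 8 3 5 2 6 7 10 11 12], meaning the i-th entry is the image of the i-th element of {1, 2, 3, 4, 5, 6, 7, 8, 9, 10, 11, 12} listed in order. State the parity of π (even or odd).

odd

In disjoint-cycle form the cycle lengths are 6, 3, 1, 1, 1.
A cycle is odd iff its length is even; π has 1 even-length cycle, so sgn(π) = (−1)^1 and π is odd.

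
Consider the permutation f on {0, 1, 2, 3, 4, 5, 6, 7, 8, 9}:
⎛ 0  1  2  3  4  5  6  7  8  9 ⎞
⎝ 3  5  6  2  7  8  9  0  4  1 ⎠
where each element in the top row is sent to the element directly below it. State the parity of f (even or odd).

odd

In disjoint-cycle form the cycle lengths are 10.
A cycle of length ℓ contributes ℓ−1 transpositions, so f is a product of 9 transpositions — odd.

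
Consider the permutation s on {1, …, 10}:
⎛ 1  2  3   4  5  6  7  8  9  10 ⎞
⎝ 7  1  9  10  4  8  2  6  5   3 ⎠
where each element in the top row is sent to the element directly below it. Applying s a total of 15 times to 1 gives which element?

Tracing 1 → 7 → … returns to 1 after 3 steps, so 1 lies in a 3-cycle (1, 7, 2).
Since the cycle has length 3, s^15 acts on it the same as s^0 (15 mod 3 = 0).
So s^15(1) = 1.

1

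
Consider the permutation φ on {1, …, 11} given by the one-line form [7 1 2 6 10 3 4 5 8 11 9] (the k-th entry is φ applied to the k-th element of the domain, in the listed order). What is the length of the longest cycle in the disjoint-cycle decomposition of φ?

6

Decomposing into disjoint cycles gives (1, 7, 4, 6, 3, 2)(5, 10, 11, 9, 8); the longest has length 6.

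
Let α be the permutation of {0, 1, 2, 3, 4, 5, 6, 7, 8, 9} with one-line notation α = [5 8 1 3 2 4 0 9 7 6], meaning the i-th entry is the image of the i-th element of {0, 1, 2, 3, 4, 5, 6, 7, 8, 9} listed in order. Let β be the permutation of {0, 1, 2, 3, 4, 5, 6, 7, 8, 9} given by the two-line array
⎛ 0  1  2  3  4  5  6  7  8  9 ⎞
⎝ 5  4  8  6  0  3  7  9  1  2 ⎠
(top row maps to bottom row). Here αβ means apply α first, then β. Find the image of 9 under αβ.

(αβ)(9) = β(α(9)). α(9) = 6, then β(6) = 7. So (αβ)(9) = 7.

7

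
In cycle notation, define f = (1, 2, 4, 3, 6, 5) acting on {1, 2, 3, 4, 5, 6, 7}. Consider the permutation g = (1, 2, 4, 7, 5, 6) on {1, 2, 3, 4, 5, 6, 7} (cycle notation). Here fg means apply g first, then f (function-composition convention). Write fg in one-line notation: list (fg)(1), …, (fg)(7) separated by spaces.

(fg)(x) = f(g(x)). Computing each image: f(g(1)) = f(2) = 4, f(g(2)) = f(4) = 3, f(g(3)) = f(3) = 6, f(g(4)) = f(7) = 7, f(g(5)) = f(6) = 5, f(g(6)) = f(1) = 2, f(g(7)) = f(5) = 1.
Hence fg = [4 3 6 7 5 2 1].

4 3 6 7 5 2 1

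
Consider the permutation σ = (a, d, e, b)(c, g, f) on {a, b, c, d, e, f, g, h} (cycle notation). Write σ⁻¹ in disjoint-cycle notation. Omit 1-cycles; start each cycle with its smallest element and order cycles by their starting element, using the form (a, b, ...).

Inverting a permutation written in cycle notation just reverses the order within every cycle.
Reversing each cycle of σ and rotating so the smallest element leads gives (a, b, e, d)(c, f, g).

(a, b, e, d)(c, f, g)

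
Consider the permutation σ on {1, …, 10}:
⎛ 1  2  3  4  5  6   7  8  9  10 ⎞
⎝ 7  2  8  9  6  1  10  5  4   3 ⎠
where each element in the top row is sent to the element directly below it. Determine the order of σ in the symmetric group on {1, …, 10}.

14

The disjoint-cycle form of σ has cycle lengths 7, 2, 1.
The order of σ is the least common multiple of its cycle lengths: lcm(7, 2) = 14.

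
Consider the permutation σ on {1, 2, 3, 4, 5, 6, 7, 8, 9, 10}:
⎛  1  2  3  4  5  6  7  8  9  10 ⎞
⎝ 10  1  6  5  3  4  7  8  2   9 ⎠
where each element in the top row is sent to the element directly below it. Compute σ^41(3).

Tracing 3 → 6 → … returns to 3 after 4 steps, so 3 lies in a 4-cycle (3 6 4 5).
Since the cycle has length 4, σ^41 acts on it the same as σ^1 (41 mod 4 = 1).
Advancing 1 step from 3: 3 → 6.

6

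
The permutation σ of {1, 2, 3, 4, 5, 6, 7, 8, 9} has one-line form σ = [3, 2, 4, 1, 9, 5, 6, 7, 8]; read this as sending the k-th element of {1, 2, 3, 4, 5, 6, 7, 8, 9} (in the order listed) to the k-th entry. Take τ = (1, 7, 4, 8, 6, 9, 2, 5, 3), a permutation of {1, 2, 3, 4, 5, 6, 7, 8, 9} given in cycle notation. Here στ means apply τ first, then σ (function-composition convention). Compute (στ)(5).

(στ)(5) = σ(τ(5)). τ(5) = 3, then σ(3) = 4. So (στ)(5) = 4.

4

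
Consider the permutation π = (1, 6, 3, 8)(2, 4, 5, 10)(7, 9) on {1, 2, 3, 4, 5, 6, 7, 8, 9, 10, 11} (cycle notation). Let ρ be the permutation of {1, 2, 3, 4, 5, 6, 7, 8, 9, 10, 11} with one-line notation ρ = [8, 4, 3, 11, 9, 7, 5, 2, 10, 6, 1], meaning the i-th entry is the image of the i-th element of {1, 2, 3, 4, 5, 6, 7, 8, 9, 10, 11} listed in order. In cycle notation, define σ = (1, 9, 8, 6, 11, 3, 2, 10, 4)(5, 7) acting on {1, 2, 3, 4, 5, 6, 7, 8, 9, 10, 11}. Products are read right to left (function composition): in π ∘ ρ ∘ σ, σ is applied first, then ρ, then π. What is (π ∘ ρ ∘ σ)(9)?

4

(π ∘ ρ ∘ σ)(9) = π(ρ(σ(9))). σ(9) = 8, then ρ(8) = 2, then π(2) = 4, so the result is 4.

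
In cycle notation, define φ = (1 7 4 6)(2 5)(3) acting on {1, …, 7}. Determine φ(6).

Within (1 7 4 6), 6 ↦ 1.

1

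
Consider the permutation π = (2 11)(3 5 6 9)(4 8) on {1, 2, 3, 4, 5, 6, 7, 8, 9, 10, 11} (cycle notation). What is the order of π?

4

The disjoint cycles have lengths 4, 2, 2, 1, 1, 1.
Since disjoint cycles commute, ord(π) = lcm(4, 2, 2) = 4.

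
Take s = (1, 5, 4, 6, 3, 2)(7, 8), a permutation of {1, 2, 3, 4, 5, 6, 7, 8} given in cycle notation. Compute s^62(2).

5

2 lies in the 6-cycle (1, 5, 4, 6, 3, 2).
On a 6-cycle, s^6 is the identity, so s^62 = s^2 there (62 ≡ 2 mod 6).
Stepping 2 places around the cycle: 2 → 1 → 5.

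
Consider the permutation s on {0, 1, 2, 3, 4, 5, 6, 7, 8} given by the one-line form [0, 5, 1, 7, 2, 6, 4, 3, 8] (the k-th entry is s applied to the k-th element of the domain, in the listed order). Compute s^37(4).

Tracing 4 → 2 → … returns to 4 after 5 steps, so 4 lies in a 5-cycle (1, 5, 6, 4, 2).
On a 5-cycle, s^5 is the identity, so s^37 = s^2 there (37 ≡ 2 mod 5).
Stepping 2 places around the cycle: 4 → 2 → 1.

1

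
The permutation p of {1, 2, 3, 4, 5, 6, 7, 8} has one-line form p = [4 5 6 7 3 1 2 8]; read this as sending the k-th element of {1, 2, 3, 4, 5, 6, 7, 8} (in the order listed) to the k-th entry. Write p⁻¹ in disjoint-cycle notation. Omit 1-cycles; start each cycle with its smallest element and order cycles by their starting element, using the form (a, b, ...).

The cycle decomposition of p is (1, 4, 7, 2, 5, 3, 6).
The inverse reverses every cycle; in canonical form, p⁻¹ = (1, 6, 3, 5, 2, 7, 4).

(1, 6, 3, 5, 2, 7, 4)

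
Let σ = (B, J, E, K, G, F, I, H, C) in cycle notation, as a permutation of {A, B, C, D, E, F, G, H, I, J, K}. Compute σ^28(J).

J lies in the 9-cycle (B, J, E, K, G, F, I, H, C).
Since the cycle has length 9, σ^28 acts on it the same as σ^1 (28 mod 9 = 1).
Stepping 1 place around the cycle: J → E.

E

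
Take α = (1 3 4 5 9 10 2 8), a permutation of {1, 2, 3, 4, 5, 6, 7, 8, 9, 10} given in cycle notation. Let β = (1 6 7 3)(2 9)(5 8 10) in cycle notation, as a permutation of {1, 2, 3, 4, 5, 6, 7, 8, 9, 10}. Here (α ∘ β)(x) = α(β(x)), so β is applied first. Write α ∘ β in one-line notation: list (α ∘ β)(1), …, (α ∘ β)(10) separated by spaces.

(α ∘ β)(x) = α(β(x)). Computing each image: α(β(1)) = α(6) = 6, α(β(2)) = α(9) = 10, α(β(3)) = α(1) = 3, α(β(4)) = α(4) = 5, α(β(5)) = α(8) = 1, α(β(6)) = α(7) = 7, α(β(7)) = α(3) = 4, α(β(8)) = α(10) = 2, α(β(9)) = α(2) = 8, α(β(10)) = α(5) = 9.
Hence α ∘ β = [6 10 3 5 1 7 4 2 8 9].

6 10 3 5 1 7 4 2 8 9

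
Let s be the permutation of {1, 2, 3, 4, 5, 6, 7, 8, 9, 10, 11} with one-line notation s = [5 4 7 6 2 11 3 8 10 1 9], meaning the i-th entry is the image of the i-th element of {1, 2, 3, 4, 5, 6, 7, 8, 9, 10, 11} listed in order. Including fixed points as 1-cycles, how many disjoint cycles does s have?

3

The cycle decomposition is (1 5 2 4 6 11 9 10)(3 7)(8), which has 3 cycles (counting 1-cycles).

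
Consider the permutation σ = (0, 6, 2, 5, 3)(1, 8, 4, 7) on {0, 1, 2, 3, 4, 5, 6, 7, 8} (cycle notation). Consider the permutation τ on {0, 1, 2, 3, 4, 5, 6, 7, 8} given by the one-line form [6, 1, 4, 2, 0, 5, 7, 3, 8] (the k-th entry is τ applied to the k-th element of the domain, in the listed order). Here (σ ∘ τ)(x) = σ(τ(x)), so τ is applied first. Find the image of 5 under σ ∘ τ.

τ(5) = 5, then σ(5) = 3; composing gives (σ ∘ τ)(5) = 3.

3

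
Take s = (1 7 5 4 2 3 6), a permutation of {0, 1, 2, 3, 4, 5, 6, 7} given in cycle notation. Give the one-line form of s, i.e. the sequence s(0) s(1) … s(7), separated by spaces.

0 7 3 6 2 4 1 5

Image by image: 0→0, 1→7, 2→3, 3→6, 4→2, 5→4, 6→1, 7→5.
Listing these in domain order gives 0 7 3 6 2 4 1 5.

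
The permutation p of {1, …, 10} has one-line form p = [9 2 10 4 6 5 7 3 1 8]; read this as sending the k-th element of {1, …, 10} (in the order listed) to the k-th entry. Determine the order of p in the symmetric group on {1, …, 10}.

6

The disjoint-cycle form of p has cycle lengths 3, 2, 2, 1, 1, 1.
Since disjoint cycles commute, ord(p) = lcm(3, 2, 2) = 6.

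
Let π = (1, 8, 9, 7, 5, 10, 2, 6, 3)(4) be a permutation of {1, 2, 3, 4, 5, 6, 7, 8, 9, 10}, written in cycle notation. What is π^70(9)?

1

9 lies in the 9-cycle (1, 8, 9, 7, 5, 10, 2, 6, 3).
On a 9-cycle, π^9 is the identity, so π^70 = π^7 there (70 ≡ 7 mod 9).
Advancing 7 steps from 9: 9 → 7 → 5 → 10 → 2 → 6 → 3 → 1.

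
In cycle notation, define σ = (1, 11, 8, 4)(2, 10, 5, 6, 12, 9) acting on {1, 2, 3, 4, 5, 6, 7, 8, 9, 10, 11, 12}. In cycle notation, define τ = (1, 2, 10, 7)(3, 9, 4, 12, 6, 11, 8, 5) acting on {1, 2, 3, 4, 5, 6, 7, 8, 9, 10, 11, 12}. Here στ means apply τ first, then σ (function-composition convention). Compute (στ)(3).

2

(στ)(3) = σ(τ(3)). τ(3) = 9, then σ(9) = 2. So (στ)(3) = 2.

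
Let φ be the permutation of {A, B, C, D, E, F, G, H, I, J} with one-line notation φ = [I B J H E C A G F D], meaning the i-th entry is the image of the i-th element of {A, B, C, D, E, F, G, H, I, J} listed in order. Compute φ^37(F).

G

Tracing F → C → … returns to F after 8 steps, so F lies in an 8-cycle (A, I, F, C, J, D, H, G).
Since the cycle has length 8, φ^37 acts on it the same as φ^5 (37 mod 8 = 5).
Advancing 5 steps from F: F → C → J → D → H → G.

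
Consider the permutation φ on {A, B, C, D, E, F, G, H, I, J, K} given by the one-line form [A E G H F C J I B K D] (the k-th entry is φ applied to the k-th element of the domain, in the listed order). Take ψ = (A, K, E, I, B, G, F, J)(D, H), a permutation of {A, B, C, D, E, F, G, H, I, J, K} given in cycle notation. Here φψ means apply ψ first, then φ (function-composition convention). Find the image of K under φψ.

ψ(K) = E, then φ(E) = F; composing gives (φψ)(K) = F.

F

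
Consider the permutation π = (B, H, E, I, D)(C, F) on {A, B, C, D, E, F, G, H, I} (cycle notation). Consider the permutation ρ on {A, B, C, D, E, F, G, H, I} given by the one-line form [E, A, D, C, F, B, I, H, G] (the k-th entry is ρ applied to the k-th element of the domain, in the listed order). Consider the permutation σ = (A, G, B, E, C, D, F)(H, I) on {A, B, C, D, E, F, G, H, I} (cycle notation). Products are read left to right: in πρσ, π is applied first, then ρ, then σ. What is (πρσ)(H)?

Chase H: π(H) = E; ρ(E) = F; σ(F) = A. Hence (πρσ)(H) = A.

A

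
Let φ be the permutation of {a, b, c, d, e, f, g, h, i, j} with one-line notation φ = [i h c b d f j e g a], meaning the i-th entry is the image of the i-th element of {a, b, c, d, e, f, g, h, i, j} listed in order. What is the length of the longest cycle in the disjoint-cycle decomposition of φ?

4

Decomposing into disjoint cycles gives (a i g j)(b h e d); the longest has length 4.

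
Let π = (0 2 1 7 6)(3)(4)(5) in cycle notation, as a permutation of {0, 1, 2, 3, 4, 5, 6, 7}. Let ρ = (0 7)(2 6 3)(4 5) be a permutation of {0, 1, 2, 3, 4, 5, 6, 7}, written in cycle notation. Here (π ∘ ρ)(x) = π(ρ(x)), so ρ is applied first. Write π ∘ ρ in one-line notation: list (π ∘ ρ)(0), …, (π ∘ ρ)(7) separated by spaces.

(π ∘ ρ)(x) = π(ρ(x)). Computing each image: π(ρ(0)) = π(7) = 6, π(ρ(1)) = π(1) = 7, π(ρ(2)) = π(6) = 0, π(ρ(3)) = π(2) = 1, π(ρ(4)) = π(5) = 5, π(ρ(5)) = π(4) = 4, π(ρ(6)) = π(3) = 3, π(ρ(7)) = π(0) = 2.
Hence π ∘ ρ = [6 7 0 1 5 4 3 2].

6 7 0 1 5 4 3 2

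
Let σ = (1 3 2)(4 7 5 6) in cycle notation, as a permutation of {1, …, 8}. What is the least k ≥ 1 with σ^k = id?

The cycle type of σ is (4, 3, 1).
The order of σ is the least common multiple of its cycle lengths: lcm(4, 3) = 12.

12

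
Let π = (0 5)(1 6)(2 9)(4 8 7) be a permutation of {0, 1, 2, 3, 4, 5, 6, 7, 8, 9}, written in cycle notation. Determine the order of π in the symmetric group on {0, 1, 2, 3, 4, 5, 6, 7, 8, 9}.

The cycle type of π is (3, 2, 2, 2, 1).
The order is lcm(3, 2, 2, 2) = 6.

6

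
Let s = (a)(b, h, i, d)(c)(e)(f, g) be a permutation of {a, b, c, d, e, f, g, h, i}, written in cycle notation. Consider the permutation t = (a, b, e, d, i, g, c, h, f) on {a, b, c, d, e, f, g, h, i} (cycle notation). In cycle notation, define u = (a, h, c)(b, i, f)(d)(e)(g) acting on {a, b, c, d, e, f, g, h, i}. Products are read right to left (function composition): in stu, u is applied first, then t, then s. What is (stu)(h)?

i

(stu)(h) = s(t(u(h))). u(h) = c, then t(c) = h, then s(h) = i, so the result is i.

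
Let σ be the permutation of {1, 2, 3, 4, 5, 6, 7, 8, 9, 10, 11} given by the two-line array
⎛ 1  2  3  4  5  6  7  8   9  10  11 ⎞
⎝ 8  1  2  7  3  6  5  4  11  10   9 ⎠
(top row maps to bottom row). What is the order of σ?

Writing σ as disjoint cycles, the cycle lengths are 7, 2, 1, 1.
Since disjoint cycles commute, ord(σ) = lcm(7, 2) = 14.

14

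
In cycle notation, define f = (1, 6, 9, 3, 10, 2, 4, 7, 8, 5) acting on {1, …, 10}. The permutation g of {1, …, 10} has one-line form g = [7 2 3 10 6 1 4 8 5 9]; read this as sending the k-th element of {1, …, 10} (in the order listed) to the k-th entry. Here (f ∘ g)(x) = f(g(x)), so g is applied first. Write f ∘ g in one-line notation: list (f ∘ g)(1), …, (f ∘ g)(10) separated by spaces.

Chase each element through g then f: 1 → 7 → 8; 2 → 2 → 4; 3 → 3 → 10; 4 → 10 → 2; 5 → 6 → 9; 6 → 1 → 6; 7 → 4 → 7; 8 → 8 → 5; 9 → 5 → 1; 10 → 9 → 3.
Collecting the images, f ∘ g = [8 4 10 2 9 6 7 5 1 3].

8 4 10 2 9 6 7 5 1 3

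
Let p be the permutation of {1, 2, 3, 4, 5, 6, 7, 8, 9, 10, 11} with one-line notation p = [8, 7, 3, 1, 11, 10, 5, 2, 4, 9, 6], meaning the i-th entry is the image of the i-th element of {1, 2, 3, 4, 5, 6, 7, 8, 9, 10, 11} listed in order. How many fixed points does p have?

1

The fixed points (elements with p(x) = x) are {3}, so there is 1.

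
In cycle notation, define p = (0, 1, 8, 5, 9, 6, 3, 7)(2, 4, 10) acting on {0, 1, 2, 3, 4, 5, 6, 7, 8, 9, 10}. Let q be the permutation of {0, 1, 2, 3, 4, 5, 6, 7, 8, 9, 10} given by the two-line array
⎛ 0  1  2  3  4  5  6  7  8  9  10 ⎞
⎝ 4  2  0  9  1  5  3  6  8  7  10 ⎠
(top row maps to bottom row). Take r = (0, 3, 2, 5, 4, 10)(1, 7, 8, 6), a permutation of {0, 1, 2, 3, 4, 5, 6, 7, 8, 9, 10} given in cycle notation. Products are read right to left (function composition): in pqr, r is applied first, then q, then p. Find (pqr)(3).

1

Apply the permutations in order: r(3) = 2, then q(2) = 0, then p(0) = 1. So (pqr)(3) = 1.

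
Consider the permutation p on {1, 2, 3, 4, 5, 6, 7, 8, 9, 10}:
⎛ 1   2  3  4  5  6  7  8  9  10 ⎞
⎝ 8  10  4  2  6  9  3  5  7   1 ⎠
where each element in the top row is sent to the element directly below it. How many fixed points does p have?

0

No element satisfies p(x) = x, so there are 0 fixed points.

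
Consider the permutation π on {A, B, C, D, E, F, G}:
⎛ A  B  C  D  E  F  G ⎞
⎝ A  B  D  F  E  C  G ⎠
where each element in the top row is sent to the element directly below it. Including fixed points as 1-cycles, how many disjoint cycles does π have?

5

The cycle decomposition is (A)(B)(C D F)(E)(G), which has 5 cycles (counting 1-cycles).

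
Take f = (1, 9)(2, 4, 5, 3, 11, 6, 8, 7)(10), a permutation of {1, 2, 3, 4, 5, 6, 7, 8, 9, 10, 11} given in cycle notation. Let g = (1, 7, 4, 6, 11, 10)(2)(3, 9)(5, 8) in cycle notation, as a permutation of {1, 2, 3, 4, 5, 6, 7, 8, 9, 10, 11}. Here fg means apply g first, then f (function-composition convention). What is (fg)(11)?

g(11) = 10, then f(10) = 10; composing gives (fg)(11) = 10.

10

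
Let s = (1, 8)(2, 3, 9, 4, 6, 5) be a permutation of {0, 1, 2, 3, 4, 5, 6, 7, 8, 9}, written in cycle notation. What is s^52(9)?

2

9 lies in the 6-cycle (2, 3, 9, 4, 6, 5).
Since the cycle has length 6, s^52 acts on it the same as s^4 (52 mod 6 = 4).
Stepping 4 places around the cycle: 9 → 4 → 6 → 5 → 2.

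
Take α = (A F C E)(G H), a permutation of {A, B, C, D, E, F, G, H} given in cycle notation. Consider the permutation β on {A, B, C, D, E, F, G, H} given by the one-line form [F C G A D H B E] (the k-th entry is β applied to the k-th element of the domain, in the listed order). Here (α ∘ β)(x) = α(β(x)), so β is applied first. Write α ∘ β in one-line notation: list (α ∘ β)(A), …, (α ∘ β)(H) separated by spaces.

Chase each element through β then α: A → F → C; B → C → E; C → G → H; D → A → F; E → D → D; F → H → G; G → B → B; H → E → A.
Collecting the images, α ∘ β = [C E H F D G B A].

C E H F D G B A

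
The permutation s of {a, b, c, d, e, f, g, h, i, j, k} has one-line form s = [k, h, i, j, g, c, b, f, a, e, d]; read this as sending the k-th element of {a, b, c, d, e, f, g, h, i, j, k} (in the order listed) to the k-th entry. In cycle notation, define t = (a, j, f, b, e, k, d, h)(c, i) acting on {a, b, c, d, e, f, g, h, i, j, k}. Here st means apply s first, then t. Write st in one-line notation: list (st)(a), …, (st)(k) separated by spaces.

For each element, apply s then t: a → k → d; b → h → a; c → i → c; d → j → f; e → g → g; f → c → i; g → b → e; h → f → b; i → a → j; j → e → k; k → d → h.
Collecting the images, st = [d a c f g i e b j k h].

d a c f g i e b j k h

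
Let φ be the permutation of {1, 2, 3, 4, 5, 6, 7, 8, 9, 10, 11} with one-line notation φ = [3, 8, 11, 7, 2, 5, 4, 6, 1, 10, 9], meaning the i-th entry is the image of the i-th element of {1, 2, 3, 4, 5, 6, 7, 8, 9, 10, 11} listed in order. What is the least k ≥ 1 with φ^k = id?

4

Decomposing into disjoint cycles gives cycle lengths 4, 4, 2, 1.
The order is lcm(4, 4, 2) = 4.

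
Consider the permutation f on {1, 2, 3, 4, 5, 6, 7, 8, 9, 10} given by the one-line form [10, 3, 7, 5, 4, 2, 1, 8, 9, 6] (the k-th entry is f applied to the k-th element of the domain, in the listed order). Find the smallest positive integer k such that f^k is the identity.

Writing f as disjoint cycles, the cycle lengths are 6, 2, 1, 1.
The order is lcm(6, 2) = 6.

6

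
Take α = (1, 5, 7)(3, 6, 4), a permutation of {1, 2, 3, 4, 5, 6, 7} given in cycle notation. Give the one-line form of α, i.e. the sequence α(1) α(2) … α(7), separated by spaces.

Image by image: 1→5, 2→2, 3→6, 4→3, 5→7, 6→4, 7→1.
Listing these in domain order gives 5 2 6 3 7 4 1.

5 2 6 3 7 4 1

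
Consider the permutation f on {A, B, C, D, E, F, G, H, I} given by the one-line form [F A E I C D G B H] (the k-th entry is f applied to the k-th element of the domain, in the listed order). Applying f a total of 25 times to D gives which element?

I

Tracing D → I → … returns to D after 6 steps, so D lies in a 6-cycle (A F D I H B).
Powers repeat with period 6 on this cycle, and 25 mod 6 = 1, so f^25(D) = f^1(D).
Advancing 1 step from D: D → I.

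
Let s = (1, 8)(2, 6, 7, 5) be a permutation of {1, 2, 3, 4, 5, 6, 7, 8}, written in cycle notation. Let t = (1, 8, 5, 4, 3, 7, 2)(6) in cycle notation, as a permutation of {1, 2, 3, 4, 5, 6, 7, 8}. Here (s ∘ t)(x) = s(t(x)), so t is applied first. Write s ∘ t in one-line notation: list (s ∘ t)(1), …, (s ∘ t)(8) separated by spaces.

(s ∘ t)(x) = s(t(x)). Computing each image: s(t(1)) = s(8) = 1, s(t(2)) = s(1) = 8, s(t(3)) = s(7) = 5, s(t(4)) = s(3) = 3, s(t(5)) = s(4) = 4, s(t(6)) = s(6) = 7, s(t(7)) = s(2) = 6, s(t(8)) = s(5) = 2.
Hence s ∘ t = [1 8 5 3 4 7 6 2].

1 8 5 3 4 7 6 2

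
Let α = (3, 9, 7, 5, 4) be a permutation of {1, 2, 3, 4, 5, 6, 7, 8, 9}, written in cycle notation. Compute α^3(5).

5 lies in the 5-cycle (3, 9, 7, 5, 4).
Stepping 3 places around the cycle: 5 → 4 → 3 → 9.

9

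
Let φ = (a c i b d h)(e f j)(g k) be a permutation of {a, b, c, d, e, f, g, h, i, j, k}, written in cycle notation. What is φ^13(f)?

f lies in the 3-cycle (e f j).
On a 3-cycle, φ^3 is the identity, so φ^13 = φ^1 there (13 ≡ 1 mod 3).
Stepping 1 place around the cycle: f → j.

j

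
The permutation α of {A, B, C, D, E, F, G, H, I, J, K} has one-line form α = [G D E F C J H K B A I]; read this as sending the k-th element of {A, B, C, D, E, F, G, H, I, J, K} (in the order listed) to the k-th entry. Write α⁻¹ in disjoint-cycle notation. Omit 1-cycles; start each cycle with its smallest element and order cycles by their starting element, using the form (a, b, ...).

The cycle decomposition of α is (A, G, H, K, I, B, D, F, J)(C, E).
The inverse reverses every cycle; in canonical form, α⁻¹ = (A, J, F, D, B, I, K, H, G)(C, E).

(A, J, F, D, B, I, K, H, G)(C, E)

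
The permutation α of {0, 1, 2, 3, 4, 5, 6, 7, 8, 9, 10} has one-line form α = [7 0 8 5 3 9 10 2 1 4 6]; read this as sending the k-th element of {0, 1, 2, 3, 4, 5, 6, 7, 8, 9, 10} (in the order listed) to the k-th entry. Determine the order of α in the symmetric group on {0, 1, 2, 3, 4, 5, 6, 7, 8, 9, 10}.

20

Decomposing into disjoint cycles gives cycle lengths 5, 4, 2.
The order of α is the least common multiple of its cycle lengths: lcm(5, 4, 2) = 20.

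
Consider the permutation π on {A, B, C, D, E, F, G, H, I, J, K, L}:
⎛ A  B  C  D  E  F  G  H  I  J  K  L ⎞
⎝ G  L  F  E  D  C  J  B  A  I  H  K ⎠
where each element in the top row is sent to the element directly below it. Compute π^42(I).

G

Tracing I → A → … returns to I after 4 steps, so I lies in a 4-cycle (A G J I).
On a 4-cycle, π^4 is the identity, so π^42 = π^2 there (42 ≡ 2 mod 4).
Stepping 2 places around the cycle: I → A → G.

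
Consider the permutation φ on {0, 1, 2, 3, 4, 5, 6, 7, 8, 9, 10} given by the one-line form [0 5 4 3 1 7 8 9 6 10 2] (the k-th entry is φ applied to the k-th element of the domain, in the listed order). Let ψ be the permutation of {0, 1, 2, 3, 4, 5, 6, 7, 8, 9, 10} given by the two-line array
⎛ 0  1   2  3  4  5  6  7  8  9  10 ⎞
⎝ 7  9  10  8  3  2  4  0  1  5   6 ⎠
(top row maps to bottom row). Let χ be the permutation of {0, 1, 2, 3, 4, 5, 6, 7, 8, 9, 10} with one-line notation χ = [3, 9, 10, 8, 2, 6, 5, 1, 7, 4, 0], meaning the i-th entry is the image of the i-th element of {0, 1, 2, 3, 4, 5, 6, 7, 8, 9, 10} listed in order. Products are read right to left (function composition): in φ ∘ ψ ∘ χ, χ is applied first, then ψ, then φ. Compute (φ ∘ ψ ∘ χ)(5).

Apply the permutations in order: χ(5) = 6, then ψ(6) = 4, then φ(4) = 1. So (φ ∘ ψ ∘ χ)(5) = 1.

1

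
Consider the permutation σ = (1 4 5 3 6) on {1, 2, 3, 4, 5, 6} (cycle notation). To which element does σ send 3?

In the cycle (1 4 5 3 6), 3 is followed by 6, so σ(3) = 6.

6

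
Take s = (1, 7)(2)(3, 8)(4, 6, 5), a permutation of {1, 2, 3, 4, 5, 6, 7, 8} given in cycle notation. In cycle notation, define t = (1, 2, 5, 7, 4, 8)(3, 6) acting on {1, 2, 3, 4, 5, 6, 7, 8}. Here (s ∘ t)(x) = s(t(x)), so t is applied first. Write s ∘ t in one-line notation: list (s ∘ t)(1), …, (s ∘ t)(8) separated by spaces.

2 4 5 3 1 8 6 7

(s ∘ t)(x) = s(t(x)). Computing each image: s(t(1)) = s(2) = 2, s(t(2)) = s(5) = 4, s(t(3)) = s(6) = 5, s(t(4)) = s(8) = 3, s(t(5)) = s(7) = 1, s(t(6)) = s(3) = 8, s(t(7)) = s(4) = 6, s(t(8)) = s(1) = 7.
Hence s ∘ t = [2 4 5 3 1 8 6 7].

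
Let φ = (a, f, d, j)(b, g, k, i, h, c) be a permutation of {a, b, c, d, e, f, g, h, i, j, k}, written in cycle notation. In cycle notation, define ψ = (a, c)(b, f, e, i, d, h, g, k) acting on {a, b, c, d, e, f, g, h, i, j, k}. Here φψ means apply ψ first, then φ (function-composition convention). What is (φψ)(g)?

First apply ψ: ψ(g) = k, then φ(k) = i. Thus (φψ)(g) = i.

i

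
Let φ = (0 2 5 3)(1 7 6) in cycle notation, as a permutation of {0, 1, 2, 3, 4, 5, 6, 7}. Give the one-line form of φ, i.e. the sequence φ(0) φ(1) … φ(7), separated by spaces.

Reading each image from the cycles: 0→2, 1→7, 2→5, 3→0, 4→4, 5→3, 6→1, 7→6.
So the one-line form is 2 7 5 0 4 3 1 6.

2 7 5 0 4 3 1 6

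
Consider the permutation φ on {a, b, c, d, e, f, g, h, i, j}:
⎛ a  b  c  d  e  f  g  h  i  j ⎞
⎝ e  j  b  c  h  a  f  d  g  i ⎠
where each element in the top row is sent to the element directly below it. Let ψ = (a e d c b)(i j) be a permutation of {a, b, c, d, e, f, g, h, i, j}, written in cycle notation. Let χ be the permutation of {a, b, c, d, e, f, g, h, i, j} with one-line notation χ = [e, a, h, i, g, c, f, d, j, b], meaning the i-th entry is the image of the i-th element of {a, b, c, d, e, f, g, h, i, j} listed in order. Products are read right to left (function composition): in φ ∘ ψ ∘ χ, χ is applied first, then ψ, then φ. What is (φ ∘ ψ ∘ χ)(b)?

h

Apply the permutations in order: χ(b) = a, then ψ(a) = e, then φ(e) = h. So (φ ∘ ψ ∘ χ)(b) = h.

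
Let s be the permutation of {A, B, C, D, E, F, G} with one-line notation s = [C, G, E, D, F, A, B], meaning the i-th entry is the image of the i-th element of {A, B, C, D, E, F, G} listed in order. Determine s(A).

A is element number 1 of the domain, and entry number 1 of the one-line form is C, so s(A) = C.

C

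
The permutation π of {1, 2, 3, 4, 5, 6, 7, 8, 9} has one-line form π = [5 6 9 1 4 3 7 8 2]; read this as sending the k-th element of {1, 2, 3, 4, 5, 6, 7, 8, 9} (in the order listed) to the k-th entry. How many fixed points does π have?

2

The fixed points (elements with π(x) = x) are {7, 8}, so there are 2.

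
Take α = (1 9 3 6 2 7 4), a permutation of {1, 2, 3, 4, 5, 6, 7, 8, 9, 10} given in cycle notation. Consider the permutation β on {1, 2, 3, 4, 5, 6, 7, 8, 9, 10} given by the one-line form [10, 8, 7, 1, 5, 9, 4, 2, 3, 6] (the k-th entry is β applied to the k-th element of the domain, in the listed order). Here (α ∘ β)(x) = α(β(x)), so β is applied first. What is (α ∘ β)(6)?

First apply β: β(6) = 9, then α(9) = 3. Thus (α ∘ β)(6) = 3.

3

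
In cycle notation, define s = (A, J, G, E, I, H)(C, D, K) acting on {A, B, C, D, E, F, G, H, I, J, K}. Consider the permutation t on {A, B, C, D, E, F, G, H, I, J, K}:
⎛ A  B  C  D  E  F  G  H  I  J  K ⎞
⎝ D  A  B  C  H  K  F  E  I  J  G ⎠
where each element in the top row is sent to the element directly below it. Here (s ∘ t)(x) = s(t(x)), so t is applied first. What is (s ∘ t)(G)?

F

(s ∘ t)(G) = s(t(G)). t(G) = F, then s(F) = F. So (s ∘ t)(G) = F.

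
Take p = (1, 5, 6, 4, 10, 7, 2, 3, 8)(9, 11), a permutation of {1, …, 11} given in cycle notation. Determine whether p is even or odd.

odd

The cycle lengths are 9, 2.
A cycle is odd iff its length is even; p has 1 even-length cycle, so sgn(p) = (−1)^1 and p is odd.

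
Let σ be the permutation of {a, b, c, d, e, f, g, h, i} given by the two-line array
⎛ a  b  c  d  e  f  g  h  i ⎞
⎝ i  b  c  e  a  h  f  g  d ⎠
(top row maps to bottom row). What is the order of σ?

The disjoint-cycle form of σ has cycle lengths 4, 3, 1, 1.
The order is lcm(4, 3) = 12.

12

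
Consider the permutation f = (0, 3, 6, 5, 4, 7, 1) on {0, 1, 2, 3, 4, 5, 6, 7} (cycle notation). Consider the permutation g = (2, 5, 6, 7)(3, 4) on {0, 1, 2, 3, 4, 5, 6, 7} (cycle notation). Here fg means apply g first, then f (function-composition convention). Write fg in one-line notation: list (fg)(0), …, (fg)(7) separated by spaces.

3 0 4 7 6 5 1 2

(fg)(x) = f(g(x)). Computing each image: f(g(0)) = f(0) = 3, f(g(1)) = f(1) = 0, f(g(2)) = f(5) = 4, f(g(3)) = f(4) = 7, f(g(4)) = f(3) = 6, f(g(5)) = f(6) = 5, f(g(6)) = f(7) = 1, f(g(7)) = f(2) = 2.
Hence fg = [3 0 4 7 6 5 1 2].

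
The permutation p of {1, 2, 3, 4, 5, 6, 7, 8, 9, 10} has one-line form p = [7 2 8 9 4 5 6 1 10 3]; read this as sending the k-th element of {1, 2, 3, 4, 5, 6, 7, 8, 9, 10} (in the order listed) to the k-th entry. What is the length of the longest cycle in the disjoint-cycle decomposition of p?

9

Decomposing into disjoint cycles gives (1, 7, 6, 5, 4, 9, 10, 3, 8); the longest has length 9.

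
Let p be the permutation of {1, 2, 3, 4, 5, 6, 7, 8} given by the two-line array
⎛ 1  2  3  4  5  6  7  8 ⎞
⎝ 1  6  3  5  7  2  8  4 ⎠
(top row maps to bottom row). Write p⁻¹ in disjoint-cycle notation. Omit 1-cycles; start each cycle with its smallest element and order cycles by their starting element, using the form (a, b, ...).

The cycle decomposition of p is (2, 6)(4, 5, 7, 8).
Reversing each cycle (and rotating so the smallest element leads) gives p⁻¹ = (2, 6)(4, 8, 7, 5).

(2, 6)(4, 8, 7, 5)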